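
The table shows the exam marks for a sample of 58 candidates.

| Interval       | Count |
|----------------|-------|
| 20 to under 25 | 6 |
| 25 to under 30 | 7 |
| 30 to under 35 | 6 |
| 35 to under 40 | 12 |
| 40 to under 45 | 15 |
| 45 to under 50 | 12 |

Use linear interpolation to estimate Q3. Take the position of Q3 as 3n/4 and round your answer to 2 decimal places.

Cumulative frequencies: 6, 13, 19, 31, 46, 58
n = 58; position = 3n/4 = 43.5.
This falls in the class 40 to under 45: L = 40, F = 31, f = 15, h = 5.
Upper quartile ≈ 40 + ((43.5 − 31) / 15) × 5 = 44.1667

44.17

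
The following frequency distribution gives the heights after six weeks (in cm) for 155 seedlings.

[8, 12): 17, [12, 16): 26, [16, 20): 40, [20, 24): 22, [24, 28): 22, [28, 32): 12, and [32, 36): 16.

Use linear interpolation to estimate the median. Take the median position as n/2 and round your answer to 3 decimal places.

19.450

Cumulative frequencies: 17, 43, 83, 105, 127, 139, 155
n = 155; position = n/2 = 77.5.
This falls in the class [16, 20): L = 16, F = 43, f = 40, h = 4.
Median ≈ 16 + ((77.5 − 43) / 40) × 4 = 19.4500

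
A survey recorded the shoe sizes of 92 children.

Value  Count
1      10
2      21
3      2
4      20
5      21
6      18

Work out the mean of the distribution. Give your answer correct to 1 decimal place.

Values: 1, 2, 3, 4, 5, 6
Σfx = 10×1 + 21×2 + 2×3 + 20×4 + 21×5 + 18×6 = 351
n = Σf = 92
Mean = 351 / 92 = 3.8152

3.8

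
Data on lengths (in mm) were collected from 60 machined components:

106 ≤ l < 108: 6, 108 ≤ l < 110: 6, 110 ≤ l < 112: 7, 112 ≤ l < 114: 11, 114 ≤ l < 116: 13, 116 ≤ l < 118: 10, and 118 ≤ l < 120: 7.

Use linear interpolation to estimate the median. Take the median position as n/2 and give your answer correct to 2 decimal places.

114.00

Cumulative frequencies: 6, 12, 19, 30, 43, 53, 60
n = 60; position = n/2 = 30.
This falls in the class 112 ≤ l < 114: L = 112, F = 19, f = 11, h = 2.
Median ≈ 112 + ((30 − 19) / 11) × 2 = 114.0000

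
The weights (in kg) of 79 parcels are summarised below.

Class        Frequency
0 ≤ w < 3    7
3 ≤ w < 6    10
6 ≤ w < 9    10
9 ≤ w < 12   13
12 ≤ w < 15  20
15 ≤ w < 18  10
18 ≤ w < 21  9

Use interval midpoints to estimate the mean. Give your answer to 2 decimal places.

Midpoints: 1.5, 4.5, 7.5, 10.5, 13.5, 16.5, 19.5
Σfm = 7×1.5 + 10×4.5 + 10×7.5 + 13×10.5 + 20×13.5 + 10×16.5 + 9×19.5 = 877.5
n = Σf = 79
Mean = 877.5 / 79 = 11.1076

11.11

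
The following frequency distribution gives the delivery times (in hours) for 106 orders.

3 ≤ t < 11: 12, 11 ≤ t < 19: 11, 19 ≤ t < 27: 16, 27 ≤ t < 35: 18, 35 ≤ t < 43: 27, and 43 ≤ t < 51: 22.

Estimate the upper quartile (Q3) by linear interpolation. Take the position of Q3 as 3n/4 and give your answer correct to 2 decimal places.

Cumulative frequencies: 12, 23, 39, 57, 84, 106
n = 106; position = 3n/4 = 79.5.
This falls in the class 35 ≤ t < 43: L = 35, F = 57, f = 27, h = 8.
Upper quartile ≈ 35 + ((79.5 − 57) / 27) × 8 = 41.6667

41.67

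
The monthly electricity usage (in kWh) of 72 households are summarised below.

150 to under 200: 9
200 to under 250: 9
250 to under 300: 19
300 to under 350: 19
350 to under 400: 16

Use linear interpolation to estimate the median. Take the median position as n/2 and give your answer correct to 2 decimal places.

Cumulative frequencies: 9, 18, 37, 56, 72
n = 72; position = n/2 = 36.
This falls in the class 250 to under 300: L = 250, F = 18, f = 19, h = 50.
Median ≈ 250 + ((36 − 18) / 19) × 50 = 297.3684

297.37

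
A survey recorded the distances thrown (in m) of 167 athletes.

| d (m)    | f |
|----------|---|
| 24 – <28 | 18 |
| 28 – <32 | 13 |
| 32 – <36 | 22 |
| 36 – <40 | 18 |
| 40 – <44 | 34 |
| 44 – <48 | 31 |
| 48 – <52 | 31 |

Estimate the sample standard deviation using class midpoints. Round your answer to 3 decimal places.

7.778

Midpoints: 26, 30, 34, 38, 42, 46, 50
n = 167, Σfm = 6694, mean = 40.0838
Σfm² = 278364
Σf(m − x̄)² = Σfm² − (Σfm)²/n = 278364 − 6694²/167 = 10042.8263
Sample variance = 10042.8263 / 166 = 60.4990
Standard deviation = √60.4990 = 7.7781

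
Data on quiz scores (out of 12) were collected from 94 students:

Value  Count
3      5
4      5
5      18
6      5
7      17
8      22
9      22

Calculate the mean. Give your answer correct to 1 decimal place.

Values: 3, 4, 5, 6, 7, 8, 9
Σfx = 5×3 + 5×4 + 18×5 + 5×6 + 17×7 + 22×8 + 22×9 = 648
n = Σf = 94
Mean = 648 / 94 = 6.8936

6.9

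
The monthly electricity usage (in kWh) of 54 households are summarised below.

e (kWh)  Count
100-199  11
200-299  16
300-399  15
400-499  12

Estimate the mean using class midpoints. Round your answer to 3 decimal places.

Midpoints: 149.5, 249.5, 349.5, 449.5
Σfm = 11×149.5 + 16×249.5 + 15×349.5 + 12×449.5 = 16273
n = Σf = 54
Mean = 16273 / 54 = 301.3519

301.352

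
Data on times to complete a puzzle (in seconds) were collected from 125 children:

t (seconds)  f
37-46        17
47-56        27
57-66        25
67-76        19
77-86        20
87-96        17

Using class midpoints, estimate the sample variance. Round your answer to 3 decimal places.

264.348

Midpoints: 41.5, 51.5, 61.5, 71.5, 81.5, 91.5
n = 125, Σfm = 8177.5, mean = 65.4200
Σfm² = 567751.25
Σf(m − x̄)² = Σfm² − (Σfm)²/n = 567751.25 − 8177.5²/125 = 32779.2000
Sample variance = 32779.2000 / 124 = 264.3484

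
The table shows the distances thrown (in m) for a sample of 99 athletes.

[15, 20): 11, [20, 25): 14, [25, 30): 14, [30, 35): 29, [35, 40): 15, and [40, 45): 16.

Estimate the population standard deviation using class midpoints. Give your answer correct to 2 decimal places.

7.79

Midpoints: 17.5, 22.5, 27.5, 32.5, 37.5, 42.5
n = 99, Σfm = 3077.5, mean = 31.0859
Σfm² = 101668.75
Σf(m − x̄)² = Σfm² − (Σfm)²/n = 101668.75 − 3077.5²/99 = 6002.0202
Population variance = 6002.0202 / 99 = 60.6265
Standard deviation = √60.6265 = 7.7863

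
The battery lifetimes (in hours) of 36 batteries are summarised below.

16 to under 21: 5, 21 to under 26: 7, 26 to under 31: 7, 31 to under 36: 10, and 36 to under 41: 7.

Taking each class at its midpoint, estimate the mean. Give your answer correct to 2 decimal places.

29.47

Midpoints: 18.5, 23.5, 28.5, 33.5, 38.5
Σfm = 5×18.5 + 7×23.5 + 7×28.5 + 10×33.5 + 7×38.5 = 1061
n = Σf = 36
Mean = 1061 / 36 = 29.4722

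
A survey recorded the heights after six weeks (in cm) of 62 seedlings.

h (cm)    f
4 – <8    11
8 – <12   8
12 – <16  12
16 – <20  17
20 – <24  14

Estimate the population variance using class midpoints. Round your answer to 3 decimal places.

Midpoints: 6, 10, 14, 18, 22
n = 62, Σfm = 928, mean = 14.9677
Σfm² = 15832
Σf(m − x̄)² = Σfm² − (Σfm)²/n = 15832 − 928²/62 = 1941.9355
Population variance = 1941.9355 / 62 = 31.3215

31.322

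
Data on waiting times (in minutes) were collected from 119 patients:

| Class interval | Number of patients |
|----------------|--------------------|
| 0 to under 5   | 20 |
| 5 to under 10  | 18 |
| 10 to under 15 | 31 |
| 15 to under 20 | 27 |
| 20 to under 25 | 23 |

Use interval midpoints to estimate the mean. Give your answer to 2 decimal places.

13.13

Midpoints: 2.5, 7.5, 12.5, 17.5, 22.5
Σfm = 20×2.5 + 18×7.5 + 31×12.5 + 27×17.5 + 23×22.5 = 1562.5
n = Σf = 119
Mean = 1562.5 / 119 = 13.1303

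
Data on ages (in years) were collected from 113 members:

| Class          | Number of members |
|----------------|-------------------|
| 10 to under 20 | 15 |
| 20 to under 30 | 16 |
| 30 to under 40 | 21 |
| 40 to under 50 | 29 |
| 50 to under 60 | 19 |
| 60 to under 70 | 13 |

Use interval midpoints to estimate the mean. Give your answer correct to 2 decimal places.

40.31

Midpoints: 15, 25, 35, 45, 55, 65
Σfm = 15×15 + 16×25 + 21×35 + 29×45 + 19×55 + 13×65 = 4555
n = Σf = 113
Mean = 4555 / 113 = 40.3097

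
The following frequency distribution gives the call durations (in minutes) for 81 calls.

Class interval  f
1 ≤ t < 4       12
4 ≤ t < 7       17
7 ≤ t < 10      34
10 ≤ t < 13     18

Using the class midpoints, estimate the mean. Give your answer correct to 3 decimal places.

7.648

Midpoints: 2.5, 5.5, 8.5, 11.5
Σfm = 12×2.5 + 17×5.5 + 34×8.5 + 18×11.5 = 619.5
n = Σf = 81
Mean = 619.5 / 81 = 7.6481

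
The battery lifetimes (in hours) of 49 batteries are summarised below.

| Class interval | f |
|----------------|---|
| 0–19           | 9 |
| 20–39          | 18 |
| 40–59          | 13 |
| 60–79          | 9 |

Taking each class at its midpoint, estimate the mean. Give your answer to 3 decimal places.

38.480

Midpoints: 9.5, 29.5, 49.5, 69.5
Σfm = 9×9.5 + 18×29.5 + 13×49.5 + 9×69.5 = 1885.5
n = Σf = 49
Mean = 1885.5 / 49 = 38.4796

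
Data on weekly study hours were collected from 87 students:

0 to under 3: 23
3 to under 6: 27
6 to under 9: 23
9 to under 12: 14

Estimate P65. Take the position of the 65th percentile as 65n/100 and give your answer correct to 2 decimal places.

6.85

Cumulative frequencies: 23, 50, 73, 87
n = 87; position = 65n/100 = 56.55.
This falls in the class 6 to under 9: L = 6, F = 50, f = 23, h = 3.
65th percentile ≈ 6 + ((56.55 − 50) / 23) × 3 = 6.8543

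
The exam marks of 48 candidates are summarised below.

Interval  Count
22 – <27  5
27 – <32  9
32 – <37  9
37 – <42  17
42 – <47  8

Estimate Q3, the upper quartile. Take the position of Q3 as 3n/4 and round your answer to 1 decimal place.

Cumulative frequencies: 5, 14, 23, 40, 48
n = 48; position = 3n/4 = 36.
This falls in the class 37 – <42: L = 37, F = 23, f = 17, h = 5.
Upper quartile ≈ 37 + ((36 − 23) / 17) × 5 = 40.8235

40.8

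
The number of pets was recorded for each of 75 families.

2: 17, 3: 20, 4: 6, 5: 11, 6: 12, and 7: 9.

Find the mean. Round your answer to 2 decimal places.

Values: 2, 3, 4, 5, 6, 7
Σfx = 17×2 + 20×3 + 6×4 + 11×5 + 12×6 + 9×7 = 308
n = Σf = 75
Mean = 308 / 75 = 4.1067

4.11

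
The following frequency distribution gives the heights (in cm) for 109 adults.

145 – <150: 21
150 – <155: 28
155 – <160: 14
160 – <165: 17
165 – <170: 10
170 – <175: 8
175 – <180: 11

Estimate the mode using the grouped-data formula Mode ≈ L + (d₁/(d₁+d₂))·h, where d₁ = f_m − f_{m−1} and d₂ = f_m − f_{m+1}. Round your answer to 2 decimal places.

Modal class: 150 – <155 (highest frequency 28).
d₁ = 28 − 21 = 7, d₂ = 28 − 14 = 14
Mode ≈ 150 + (7/(7+14)) × 5 = 150 + 1.6667 = 151.6667

151.67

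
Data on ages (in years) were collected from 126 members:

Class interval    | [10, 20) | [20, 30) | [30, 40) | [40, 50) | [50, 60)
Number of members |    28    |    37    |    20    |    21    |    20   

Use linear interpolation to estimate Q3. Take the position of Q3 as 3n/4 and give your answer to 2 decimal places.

44.52

Cumulative frequencies: 28, 65, 85, 106, 126
n = 126; position = 3n/4 = 94.5.
This falls in the class [40, 50): L = 40, F = 85, f = 21, h = 10.
Upper quartile ≈ 40 + ((94.5 − 85) / 21) × 10 = 44.5238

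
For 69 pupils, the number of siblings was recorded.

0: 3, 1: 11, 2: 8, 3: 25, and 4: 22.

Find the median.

3

Cumulative frequencies: 3, 14, 22, 47, 69
n = 69, so the median is the value in position (n+1)/2 = 35.
Position 35 falls at value 3.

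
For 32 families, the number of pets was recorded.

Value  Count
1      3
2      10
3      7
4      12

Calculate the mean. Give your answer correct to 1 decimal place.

Values: 1, 2, 3, 4
Σfx = 3×1 + 10×2 + 7×3 + 12×4 = 92
n = Σf = 32
Mean = 92 / 32 = 2.8750

2.9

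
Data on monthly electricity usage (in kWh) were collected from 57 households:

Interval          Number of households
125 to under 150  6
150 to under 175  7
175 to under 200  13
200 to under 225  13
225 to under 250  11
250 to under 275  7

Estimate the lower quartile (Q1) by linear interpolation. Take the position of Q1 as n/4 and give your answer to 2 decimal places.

Cumulative frequencies: 6, 13, 26, 39, 50, 57
n = 57; position = n/4 = 14.25.
This falls in the class 175 to under 200: L = 175, F = 13, f = 13, h = 25.
Lower quartile ≈ 175 + ((14.25 − 13) / 13) × 25 = 177.4038

177.40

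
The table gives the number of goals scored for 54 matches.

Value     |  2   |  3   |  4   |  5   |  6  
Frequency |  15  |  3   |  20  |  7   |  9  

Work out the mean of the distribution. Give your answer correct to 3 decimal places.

Values: 2, 3, 4, 5, 6
Σfx = 15×2 + 3×3 + 20×4 + 7×5 + 9×6 = 208
n = Σf = 54
Mean = 208 / 54 = 3.8519

3.852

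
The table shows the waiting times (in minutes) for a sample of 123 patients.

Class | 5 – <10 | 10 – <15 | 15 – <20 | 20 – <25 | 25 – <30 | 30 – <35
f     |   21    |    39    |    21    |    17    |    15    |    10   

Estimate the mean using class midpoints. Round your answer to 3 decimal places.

17.337

Midpoints: 7.5, 12.5, 17.5, 22.5, 27.5, 32.5
Σfm = 21×7.5 + 39×12.5 + 21×17.5 + 17×22.5 + 15×27.5 + 10×32.5 = 2132.5
n = Σf = 123
Mean = 2132.5 / 123 = 17.3374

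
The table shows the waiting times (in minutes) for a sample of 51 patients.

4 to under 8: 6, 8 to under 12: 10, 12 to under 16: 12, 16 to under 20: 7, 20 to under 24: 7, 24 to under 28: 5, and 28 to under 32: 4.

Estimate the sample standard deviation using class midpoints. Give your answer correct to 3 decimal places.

7.163

Midpoints: 6, 10, 14, 18, 22, 26, 30
n = 51, Σfm = 834, mean = 16.3529
Σfm² = 16204
Σf(m − x̄)² = Σfm² − (Σfm)²/n = 16204 − 834²/51 = 2565.6471
Sample variance = 2565.6471 / 50 = 51.3129
Standard deviation = √51.3129 = 7.1633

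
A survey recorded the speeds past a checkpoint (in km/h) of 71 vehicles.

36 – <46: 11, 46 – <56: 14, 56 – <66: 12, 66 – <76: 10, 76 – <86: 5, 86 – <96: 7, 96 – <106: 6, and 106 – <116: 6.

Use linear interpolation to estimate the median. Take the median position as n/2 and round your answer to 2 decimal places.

64.75

Cumulative frequencies: 11, 25, 37, 47, 52, 59, 65, 71
n = 71; position = n/2 = 35.5.
This falls in the class 56 – <66: L = 56, F = 25, f = 12, h = 10.
Median ≈ 56 + ((35.5 − 25) / 12) × 10 = 64.7500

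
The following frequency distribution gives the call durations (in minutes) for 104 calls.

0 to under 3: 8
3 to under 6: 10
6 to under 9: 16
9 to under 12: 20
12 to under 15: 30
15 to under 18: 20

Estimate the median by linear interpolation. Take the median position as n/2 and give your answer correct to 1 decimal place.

Cumulative frequencies: 8, 18, 34, 54, 84, 104
n = 104; position = n/2 = 52.
This falls in the class 9 to under 12: L = 9, F = 34, f = 20, h = 3.
Median ≈ 9 + ((52 − 34) / 20) × 3 = 11.7000

11.7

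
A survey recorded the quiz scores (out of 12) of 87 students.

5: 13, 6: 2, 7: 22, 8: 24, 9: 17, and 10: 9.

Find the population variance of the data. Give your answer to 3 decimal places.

Values: 5, 6, 7, 8, 9, 10
n = 87, Σfx = 666, mean = 7.6552
Σfx² = 5288
Σf(x − x̄)² = Σfx² − (Σfx)²/n = 5288 − 666²/87 = 189.6552
Population variance = 189.6552 / 87 = 2.1799

2.180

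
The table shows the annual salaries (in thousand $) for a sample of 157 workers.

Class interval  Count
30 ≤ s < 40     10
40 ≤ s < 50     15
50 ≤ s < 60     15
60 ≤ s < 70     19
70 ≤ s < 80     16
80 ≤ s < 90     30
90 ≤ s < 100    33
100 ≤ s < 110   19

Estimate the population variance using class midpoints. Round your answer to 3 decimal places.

448.854

Midpoints: 35, 45, 55, 65, 75, 85, 95, 105
n = 157, Σfm = 11965, mean = 76.2102
Σfm² = 982325
Σf(m − x̄)² = Σfm² − (Σfm)²/n = 982325 − 11965²/157 = 70470.0637
Population variance = 70470.0637 / 157 = 448.8539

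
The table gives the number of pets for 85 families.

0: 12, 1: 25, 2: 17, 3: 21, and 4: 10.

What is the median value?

Cumulative frequencies: 12, 37, 54, 75, 85
n = 85, so the median is the value in position (n+1)/2 = 43.
Position 43 falls at value 2.

2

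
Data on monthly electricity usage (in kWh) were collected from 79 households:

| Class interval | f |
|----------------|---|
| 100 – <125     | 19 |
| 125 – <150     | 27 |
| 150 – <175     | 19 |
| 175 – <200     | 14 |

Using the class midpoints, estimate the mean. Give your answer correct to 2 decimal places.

Midpoints: 112.5, 137.5, 162.5, 187.5
Σfm = 19×112.5 + 27×137.5 + 19×162.5 + 14×187.5 = 11562.5
n = Σf = 79
Mean = 11562.5 / 79 = 146.3608

146.36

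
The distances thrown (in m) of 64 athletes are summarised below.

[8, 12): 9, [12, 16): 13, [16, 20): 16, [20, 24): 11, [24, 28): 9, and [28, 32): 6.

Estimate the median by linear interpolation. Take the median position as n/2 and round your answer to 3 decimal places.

18.500

Cumulative frequencies: 9, 22, 38, 49, 58, 64
n = 64; position = n/2 = 32.
This falls in the class [16, 20): L = 16, F = 22, f = 16, h = 4.
Median ≈ 16 + ((32 − 22) / 16) × 4 = 18.5000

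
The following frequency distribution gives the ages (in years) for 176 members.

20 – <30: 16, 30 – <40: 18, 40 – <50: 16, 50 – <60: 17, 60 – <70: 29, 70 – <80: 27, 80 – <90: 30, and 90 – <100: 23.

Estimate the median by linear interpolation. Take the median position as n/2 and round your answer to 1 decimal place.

Cumulative frequencies: 16, 34, 50, 67, 96, 123, 153, 176
n = 176; position = n/2 = 88.
This falls in the class 60 – <70: L = 60, F = 67, f = 29, h = 10.
Median ≈ 60 + ((88 − 67) / 29) × 10 = 67.2414

67.2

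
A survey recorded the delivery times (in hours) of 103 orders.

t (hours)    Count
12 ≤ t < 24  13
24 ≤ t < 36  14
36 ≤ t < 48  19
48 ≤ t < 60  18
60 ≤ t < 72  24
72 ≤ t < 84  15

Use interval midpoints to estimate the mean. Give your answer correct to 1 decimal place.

50.3

Midpoints: 18, 30, 42, 54, 66, 78
Σfm = 13×18 + 14×30 + 19×42 + 18×54 + 24×66 + 15×78 = 5178
n = Σf = 103
Mean = 5178 / 103 = 50.2718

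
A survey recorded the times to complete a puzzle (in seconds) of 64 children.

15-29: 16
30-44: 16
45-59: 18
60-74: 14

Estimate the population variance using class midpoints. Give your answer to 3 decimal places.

Midpoints: 22, 37, 52, 67
n = 64, Σfm = 2818, mean = 44.0312
Σfm² = 141166
Σf(m − x̄)² = Σfm² − (Σfm)²/n = 141166 − 2818²/64 = 17085.9375
Population variance = 17085.9375 / 64 = 266.9678

266.968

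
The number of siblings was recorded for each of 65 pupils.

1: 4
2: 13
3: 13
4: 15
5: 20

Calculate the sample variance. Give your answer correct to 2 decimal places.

1.66

Values: 1, 2, 3, 4, 5
n = 65, Σfx = 229, mean = 3.5231
Σfx² = 913
Σf(x − x̄)² = Σfx² − (Σfx)²/n = 913 − 229²/65 = 106.2154
Sample variance = 106.2154 / 64 = 1.6596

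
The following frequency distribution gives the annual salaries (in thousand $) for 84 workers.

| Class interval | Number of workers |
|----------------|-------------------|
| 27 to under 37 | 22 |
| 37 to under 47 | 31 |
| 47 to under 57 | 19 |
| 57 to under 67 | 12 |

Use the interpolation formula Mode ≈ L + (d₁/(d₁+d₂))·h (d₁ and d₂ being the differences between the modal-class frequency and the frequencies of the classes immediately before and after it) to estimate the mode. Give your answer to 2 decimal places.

41.29

Modal class: 37 to under 47 (highest frequency 31).
d₁ = 31 − 22 = 9, d₂ = 31 − 19 = 12
Mode ≈ 37 + (9/(9+12)) × 10 = 37 + 4.2857 = 41.2857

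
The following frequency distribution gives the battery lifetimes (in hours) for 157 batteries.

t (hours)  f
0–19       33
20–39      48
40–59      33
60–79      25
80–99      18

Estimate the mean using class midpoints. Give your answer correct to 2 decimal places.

42.75

Midpoints: 9.5, 29.5, 49.5, 69.5, 89.5
Σfm = 33×9.5 + 48×29.5 + 33×49.5 + 25×69.5 + 18×89.5 = 6711.5
n = Σf = 157
Mean = 6711.5 / 157 = 42.7484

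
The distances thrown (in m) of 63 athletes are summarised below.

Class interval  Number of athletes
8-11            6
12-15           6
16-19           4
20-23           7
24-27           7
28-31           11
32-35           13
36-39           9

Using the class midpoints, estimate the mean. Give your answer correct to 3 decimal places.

25.944

Midpoints: 9.5, 13.5, 17.5, 21.5, 25.5, 29.5, 33.5, 37.5
Σfm = 6×9.5 + 6×13.5 + 4×17.5 + 7×21.5 + 7×25.5 + 11×29.5 + 13×33.5 + 9×37.5 = 1634.5
n = Σf = 63
Mean = 1634.5 / 63 = 25.9444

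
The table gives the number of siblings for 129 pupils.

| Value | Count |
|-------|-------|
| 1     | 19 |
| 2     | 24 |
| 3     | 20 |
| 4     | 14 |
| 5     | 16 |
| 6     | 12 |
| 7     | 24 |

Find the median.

4

Cumulative frequencies: 19, 43, 63, 77, 93, 105, 129
n = 129, so the median is the value in position (n+1)/2 = 65.
Position 65 falls at value 4.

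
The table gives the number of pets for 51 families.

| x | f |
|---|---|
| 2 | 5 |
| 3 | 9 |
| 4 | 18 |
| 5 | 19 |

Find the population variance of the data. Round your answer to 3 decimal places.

0.941

Values: 2, 3, 4, 5
n = 51, Σfx = 204, mean = 4.0000
Σfx² = 864
Σf(x − x̄)² = Σfx² − (Σfx)²/n = 864 − 204²/51 = 48.0000
Population variance = 48.0000 / 51 = 0.9412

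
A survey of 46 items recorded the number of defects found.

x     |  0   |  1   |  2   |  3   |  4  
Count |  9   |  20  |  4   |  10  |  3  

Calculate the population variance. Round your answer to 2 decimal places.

1.47

Values: 0, 1, 2, 3, 4
n = 46, Σfx = 70, mean = 1.5217
Σfx² = 174
Σf(x − x̄)² = Σfx² − (Σfx)²/n = 174 − 70²/46 = 67.4783
Population variance = 67.4783 / 46 = 1.4669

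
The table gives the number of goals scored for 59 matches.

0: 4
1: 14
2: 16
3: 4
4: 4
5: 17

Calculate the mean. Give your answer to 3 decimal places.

Values: 0, 1, 2, 3, 4, 5
Σfx = 4×0 + 14×1 + 16×2 + 4×3 + 4×4 + 17×5 = 159
n = Σf = 59
Mean = 159 / 59 = 2.6949

2.695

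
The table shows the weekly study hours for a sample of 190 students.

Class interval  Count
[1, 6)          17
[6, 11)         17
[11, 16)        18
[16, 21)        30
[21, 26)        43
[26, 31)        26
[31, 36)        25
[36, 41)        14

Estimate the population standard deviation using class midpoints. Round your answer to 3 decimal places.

Midpoints: 3.5, 8.5, 13.5, 18.5, 23.5, 28.5, 33.5, 38.5
n = 190, Σfm = 4130, mean = 21.7368
Σfm² = 108657.5
Σf(m − x̄)² = Σfm² − (Σfm)²/n = 108657.5 − 4130²/190 = 18884.3421
Population variance = 18884.3421 / 190 = 99.3913
Standard deviation = √99.3913 = 9.9695

9.970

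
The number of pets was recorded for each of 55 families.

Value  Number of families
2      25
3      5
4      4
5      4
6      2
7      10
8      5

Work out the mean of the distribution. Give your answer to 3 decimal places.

4.055

Values: 2, 3, 4, 5, 6, 7, 8
Σfx = 25×2 + 5×3 + 4×4 + 4×5 + 2×6 + 10×7 + 5×8 = 223
n = Σf = 55
Mean = 223 / 55 = 4.0545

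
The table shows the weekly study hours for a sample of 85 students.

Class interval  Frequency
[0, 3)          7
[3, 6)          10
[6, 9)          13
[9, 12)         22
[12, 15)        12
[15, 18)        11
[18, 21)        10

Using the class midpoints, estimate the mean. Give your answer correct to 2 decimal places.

10.85

Midpoints: 1.5, 4.5, 7.5, 10.5, 13.5, 16.5, 19.5
Σfm = 7×1.5 + 10×4.5 + 13×7.5 + 22×10.5 + 12×13.5 + 11×16.5 + 10×19.5 = 922.5
n = Σf = 85
Mean = 922.5 / 85 = 10.8529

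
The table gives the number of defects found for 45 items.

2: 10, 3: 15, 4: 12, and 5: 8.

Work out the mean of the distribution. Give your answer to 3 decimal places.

3.400

Values: 2, 3, 4, 5
Σfx = 10×2 + 15×3 + 12×4 + 8×5 = 153
n = Σf = 45
Mean = 153 / 45 = 3.4000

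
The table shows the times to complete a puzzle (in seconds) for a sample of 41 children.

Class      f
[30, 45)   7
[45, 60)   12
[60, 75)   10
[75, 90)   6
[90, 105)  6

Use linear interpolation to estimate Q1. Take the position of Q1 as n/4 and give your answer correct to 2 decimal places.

49.06

Cumulative frequencies: 7, 19, 29, 35, 41
n = 41; position = n/4 = 10.25.
This falls in the class [45, 60): L = 45, F = 7, f = 12, h = 15.
Lower quartile ≈ 45 + ((10.25 − 7) / 12) × 15 = 49.0625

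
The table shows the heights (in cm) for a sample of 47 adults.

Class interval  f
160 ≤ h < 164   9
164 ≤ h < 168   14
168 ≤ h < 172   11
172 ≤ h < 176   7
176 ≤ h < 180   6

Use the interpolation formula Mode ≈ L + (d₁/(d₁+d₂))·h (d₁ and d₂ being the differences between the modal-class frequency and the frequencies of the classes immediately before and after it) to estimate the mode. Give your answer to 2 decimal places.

Modal class: 164 ≤ h < 168 (highest frequency 14).
d₁ = 14 − 9 = 5, d₂ = 14 − 11 = 3
Mode ≈ 164 + (5/(5+3)) × 4 = 164 + 2.5000 = 166.5000

166.50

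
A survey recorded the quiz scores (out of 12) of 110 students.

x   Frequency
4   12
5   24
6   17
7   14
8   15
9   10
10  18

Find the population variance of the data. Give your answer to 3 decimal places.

3.970

Values: 4, 5, 6, 7, 8, 9, 10
n = 110, Σfx = 758, mean = 6.8909
Σfx² = 5660
Σf(x − x̄)² = Σfx² − (Σfx)²/n = 5660 − 758²/110 = 436.6909
Population variance = 436.6909 / 110 = 3.9699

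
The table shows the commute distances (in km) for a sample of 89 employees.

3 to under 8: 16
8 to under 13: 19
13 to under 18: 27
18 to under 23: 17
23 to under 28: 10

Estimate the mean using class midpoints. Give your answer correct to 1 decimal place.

14.7

Midpoints: 5.5, 10.5, 15.5, 20.5, 25.5
Σfm = 16×5.5 + 19×10.5 + 27×15.5 + 17×20.5 + 10×25.5 = 1309.5
n = Σf = 89
Mean = 1309.5 / 89 = 14.7135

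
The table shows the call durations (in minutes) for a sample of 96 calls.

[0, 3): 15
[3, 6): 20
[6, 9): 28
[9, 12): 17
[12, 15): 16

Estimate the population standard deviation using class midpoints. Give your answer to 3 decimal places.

3.885

Midpoints: 1.5, 4.5, 7.5, 10.5, 13.5
n = 96, Σfm = 717, mean = 7.4688
Σfm² = 6804
Σf(m − x̄)² = Σfm² − (Σfm)²/n = 6804 − 717²/96 = 1448.9062
Population variance = 1448.9062 / 96 = 15.0928
Standard deviation = √15.0928 = 3.8849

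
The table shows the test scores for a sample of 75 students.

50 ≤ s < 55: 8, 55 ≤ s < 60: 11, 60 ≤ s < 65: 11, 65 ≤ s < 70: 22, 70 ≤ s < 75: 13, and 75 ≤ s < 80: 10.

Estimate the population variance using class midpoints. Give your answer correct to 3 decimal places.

Midpoints: 52.5, 57.5, 62.5, 67.5, 72.5, 77.5
n = 75, Σfm = 4942.5, mean = 65.9000
Σfm² = 330018.75
Σf(m − x̄)² = Σfm² − (Σfm)²/n = 330018.75 − 4942.5²/75 = 4308.0000
Population variance = 4308.0000 / 75 = 57.4400

57.440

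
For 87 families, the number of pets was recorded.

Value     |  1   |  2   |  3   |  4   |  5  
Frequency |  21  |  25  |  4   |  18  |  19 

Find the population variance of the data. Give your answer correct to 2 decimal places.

Values: 1, 2, 3, 4, 5
n = 87, Σfx = 250, mean = 2.8736
Σfx² = 920
Σf(x − x̄)² = Σfx² − (Σfx)²/n = 920 − 250²/87 = 201.6092
Population variance = 201.6092 / 87 = 2.3173

2.32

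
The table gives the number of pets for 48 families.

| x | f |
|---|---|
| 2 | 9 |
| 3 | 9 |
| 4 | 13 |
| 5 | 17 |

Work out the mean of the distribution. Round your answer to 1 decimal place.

3.8

Values: 2, 3, 4, 5
Σfx = 9×2 + 9×3 + 13×4 + 17×5 = 182
n = Σf = 48
Mean = 182 / 48 = 3.7917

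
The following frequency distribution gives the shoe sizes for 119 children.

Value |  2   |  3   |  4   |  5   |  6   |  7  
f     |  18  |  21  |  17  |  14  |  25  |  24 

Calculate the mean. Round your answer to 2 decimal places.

Values: 2, 3, 4, 5, 6, 7
Σfx = 18×2 + 21×3 + 17×4 + 14×5 + 25×6 + 24×7 = 555
n = Σf = 119
Mean = 555 / 119 = 4.6639

4.66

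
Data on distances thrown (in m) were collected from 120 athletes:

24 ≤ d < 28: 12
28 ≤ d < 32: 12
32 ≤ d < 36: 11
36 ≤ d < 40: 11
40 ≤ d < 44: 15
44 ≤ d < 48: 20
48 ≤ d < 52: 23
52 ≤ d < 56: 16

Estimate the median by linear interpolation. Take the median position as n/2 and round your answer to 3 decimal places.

Cumulative frequencies: 12, 24, 35, 46, 61, 81, 104, 120
n = 120; position = n/2 = 60.
This falls in the class 40 ≤ d < 44: L = 40, F = 46, f = 15, h = 4.
Median ≈ 40 + ((60 − 46) / 15) × 4 = 43.7333

43.733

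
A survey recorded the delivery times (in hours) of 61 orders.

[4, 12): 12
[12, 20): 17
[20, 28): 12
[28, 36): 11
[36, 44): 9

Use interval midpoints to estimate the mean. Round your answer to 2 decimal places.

22.43

Midpoints: 8, 16, 24, 32, 40
Σfm = 12×8 + 17×16 + 12×24 + 11×32 + 9×40 = 1368
n = Σf = 61
Mean = 1368 / 61 = 22.4262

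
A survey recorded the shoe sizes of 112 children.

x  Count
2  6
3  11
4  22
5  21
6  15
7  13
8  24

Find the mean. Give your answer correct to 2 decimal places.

5.46

Values: 2, 3, 4, 5, 6, 7, 8
Σfx = 6×2 + 11×3 + 22×4 + 21×5 + 15×6 + 13×7 + 24×8 = 611
n = Σf = 112
Mean = 611 / 112 = 5.4554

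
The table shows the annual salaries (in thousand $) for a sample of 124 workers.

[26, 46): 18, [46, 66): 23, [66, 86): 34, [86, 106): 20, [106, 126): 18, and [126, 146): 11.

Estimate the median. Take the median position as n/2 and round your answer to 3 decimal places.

Cumulative frequencies: 18, 41, 75, 95, 113, 124
n = 124; position = n/2 = 62.
This falls in the class [66, 86): L = 66, F = 41, f = 34, h = 20.
Median ≈ 66 + ((62 − 41) / 34) × 20 = 78.3529

78.353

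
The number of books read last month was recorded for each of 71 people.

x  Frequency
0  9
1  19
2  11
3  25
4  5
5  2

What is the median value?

2

Cumulative frequencies: 9, 28, 39, 64, 69, 71
n = 71, so the median is the value in position (n+1)/2 = 36.
Position 36 falls at value 2.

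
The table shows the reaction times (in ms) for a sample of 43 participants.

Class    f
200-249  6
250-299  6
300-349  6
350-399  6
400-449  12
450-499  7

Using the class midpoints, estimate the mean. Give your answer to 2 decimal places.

Midpoints: 224.5, 274.5, 324.5, 374.5, 424.5, 474.5
Σfm = 6×224.5 + 6×274.5 + 6×324.5 + 6×374.5 + 12×424.5 + 7×474.5 = 15603.5
n = Σf = 43
Mean = 15603.5 / 43 = 362.8721

362.87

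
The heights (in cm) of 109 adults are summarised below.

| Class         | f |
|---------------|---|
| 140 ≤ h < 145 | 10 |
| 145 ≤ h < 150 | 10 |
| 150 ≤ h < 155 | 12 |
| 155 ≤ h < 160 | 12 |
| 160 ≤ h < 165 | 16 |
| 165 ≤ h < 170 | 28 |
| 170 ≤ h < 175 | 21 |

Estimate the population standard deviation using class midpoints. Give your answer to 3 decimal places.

Midpoints: 142.5, 147.5, 152.5, 157.5, 162.5, 167.5, 172.5
n = 109, Σfm = 17532.5, mean = 160.8486
Σfm² = 2830331.25
Σf(m − x̄)² = Σfm² − (Σfm)²/n = 2830331.25 − 17532.5²/109 = 10252.7523
Population variance = 10252.7523 / 109 = 94.0619
Standard deviation = √94.0619 = 9.6986

9.699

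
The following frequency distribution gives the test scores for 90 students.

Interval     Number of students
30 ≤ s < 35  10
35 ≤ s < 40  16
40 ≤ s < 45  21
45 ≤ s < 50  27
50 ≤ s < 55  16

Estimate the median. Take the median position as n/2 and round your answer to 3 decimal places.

44.524

Cumulative frequencies: 10, 26, 47, 74, 90
n = 90; position = n/2 = 45.
This falls in the class 40 ≤ s < 45: L = 40, F = 26, f = 21, h = 5.
Median ≈ 40 + ((45 − 26) / 21) × 5 = 44.5238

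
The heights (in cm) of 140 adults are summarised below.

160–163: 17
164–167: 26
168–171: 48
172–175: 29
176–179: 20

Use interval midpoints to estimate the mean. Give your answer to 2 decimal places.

169.76

Midpoints: 161.5, 165.5, 169.5, 173.5, 177.5
Σfm = 17×161.5 + 26×165.5 + 48×169.5 + 29×173.5 + 20×177.5 = 23766
n = Σf = 140
Mean = 23766 / 140 = 169.7571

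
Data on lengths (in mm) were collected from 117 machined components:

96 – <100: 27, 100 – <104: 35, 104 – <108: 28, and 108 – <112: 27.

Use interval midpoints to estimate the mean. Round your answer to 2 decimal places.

Midpoints: 98, 102, 106, 110
Σfm = 27×98 + 35×102 + 28×106 + 27×110 = 12154
n = Σf = 117
Mean = 12154 / 117 = 103.8803

103.88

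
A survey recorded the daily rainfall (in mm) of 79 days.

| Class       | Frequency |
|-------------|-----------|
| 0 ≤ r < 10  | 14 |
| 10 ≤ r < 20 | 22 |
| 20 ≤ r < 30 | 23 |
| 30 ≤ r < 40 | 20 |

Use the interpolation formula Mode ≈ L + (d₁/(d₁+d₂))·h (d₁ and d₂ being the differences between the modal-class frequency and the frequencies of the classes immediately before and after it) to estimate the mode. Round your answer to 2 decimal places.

Modal class: 20 ≤ r < 30 (highest frequency 23).
d₁ = 23 − 22 = 1, d₂ = 23 − 20 = 3
Mode ≈ 20 + (1/(1+3)) × 10 = 20 + 2.5000 = 22.5000

22.50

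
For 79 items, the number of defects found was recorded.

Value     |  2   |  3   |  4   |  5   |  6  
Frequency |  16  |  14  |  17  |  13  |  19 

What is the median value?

Cumulative frequencies: 16, 30, 47, 60, 79
n = 79, so the median is the value in position (n+1)/2 = 40.
Position 40 falls at value 4.

4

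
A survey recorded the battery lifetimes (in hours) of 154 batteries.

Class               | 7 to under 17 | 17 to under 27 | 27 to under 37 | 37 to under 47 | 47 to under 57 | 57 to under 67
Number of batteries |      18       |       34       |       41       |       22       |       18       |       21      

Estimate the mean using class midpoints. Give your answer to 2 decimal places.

Midpoints: 12, 22, 32, 42, 52, 62
Σfm = 18×12 + 34×22 + 41×32 + 22×42 + 18×52 + 21×62 = 5438
n = Σf = 154
Mean = 5438 / 154 = 35.3117

35.31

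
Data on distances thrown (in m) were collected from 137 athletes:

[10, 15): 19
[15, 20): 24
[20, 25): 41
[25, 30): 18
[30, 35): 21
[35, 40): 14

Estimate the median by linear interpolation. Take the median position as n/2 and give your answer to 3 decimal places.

23.110

Cumulative frequencies: 19, 43, 84, 102, 123, 137
n = 137; position = n/2 = 68.5.
This falls in the class [20, 25): L = 20, F = 43, f = 41, h = 5.
Median ≈ 20 + ((68.5 − 43) / 41) × 5 = 23.1098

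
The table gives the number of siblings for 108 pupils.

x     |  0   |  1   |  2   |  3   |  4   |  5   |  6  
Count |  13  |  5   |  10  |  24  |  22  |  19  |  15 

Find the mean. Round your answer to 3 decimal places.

Values: 0, 1, 2, 3, 4, 5, 6
Σfx = 13×0 + 5×1 + 10×2 + 24×3 + 22×4 + 19×5 + 15×6 = 370
n = Σf = 108
Mean = 370 / 108 = 3.4259

3.426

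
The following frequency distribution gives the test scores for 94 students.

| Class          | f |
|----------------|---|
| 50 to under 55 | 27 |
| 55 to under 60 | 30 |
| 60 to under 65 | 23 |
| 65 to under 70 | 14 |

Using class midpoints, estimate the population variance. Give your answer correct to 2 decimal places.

Midpoints: 52.5, 57.5, 62.5, 67.5
n = 94, Σfm = 5525, mean = 58.7766
Σfm² = 327237.5
Σf(m − x̄)² = Σfm² − (Σfm)²/n = 327237.5 − 5525²/94 = 2496.8085
Population variance = 2496.8085 / 94 = 26.5618

26.56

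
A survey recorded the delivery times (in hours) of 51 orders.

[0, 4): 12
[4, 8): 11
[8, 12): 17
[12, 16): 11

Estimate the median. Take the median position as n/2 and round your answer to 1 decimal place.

8.6

Cumulative frequencies: 12, 23, 40, 51
n = 51; position = n/2 = 25.5.
This falls in the class [8, 12): L = 8, F = 23, f = 17, h = 4.
Median ≈ 8 + ((25.5 − 23) / 17) × 4 = 8.5882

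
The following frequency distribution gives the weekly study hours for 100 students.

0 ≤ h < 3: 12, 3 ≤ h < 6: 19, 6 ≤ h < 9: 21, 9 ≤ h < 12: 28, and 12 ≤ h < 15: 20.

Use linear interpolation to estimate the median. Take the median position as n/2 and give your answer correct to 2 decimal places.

8.71

Cumulative frequencies: 12, 31, 52, 80, 100
n = 100; position = n/2 = 50.
This falls in the class 6 ≤ h < 9: L = 6, F = 31, f = 21, h = 3.
Median ≈ 6 + ((50 − 31) / 21) × 3 = 8.7143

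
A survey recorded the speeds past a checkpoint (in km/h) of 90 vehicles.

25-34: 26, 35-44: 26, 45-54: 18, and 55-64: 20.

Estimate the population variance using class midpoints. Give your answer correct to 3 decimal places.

125.136

Midpoints: 29.5, 39.5, 49.5, 59.5
n = 90, Σfm = 3875, mean = 43.0556
Σfm² = 178102.5
Σf(m − x̄)² = Σfm² − (Σfm)²/n = 178102.5 − 3875²/90 = 11262.2222
Population variance = 11262.2222 / 90 = 125.1358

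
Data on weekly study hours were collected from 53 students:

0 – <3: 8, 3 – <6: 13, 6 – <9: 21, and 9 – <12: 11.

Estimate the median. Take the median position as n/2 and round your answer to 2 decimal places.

6.79

Cumulative frequencies: 8, 21, 42, 53
n = 53; position = n/2 = 26.5.
This falls in the class 6 – <9: L = 6, F = 21, f = 21, h = 3.
Median ≈ 6 + ((26.5 − 21) / 21) × 3 = 6.7857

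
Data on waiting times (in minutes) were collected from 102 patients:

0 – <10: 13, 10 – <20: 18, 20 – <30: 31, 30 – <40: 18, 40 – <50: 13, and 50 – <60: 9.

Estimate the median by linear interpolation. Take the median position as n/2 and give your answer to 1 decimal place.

26.5

Cumulative frequencies: 13, 31, 62, 80, 93, 102
n = 102; position = n/2 = 51.
This falls in the class 20 – <30: L = 20, F = 31, f = 31, h = 10.
Median ≈ 20 + ((51 − 31) / 31) × 10 = 26.4516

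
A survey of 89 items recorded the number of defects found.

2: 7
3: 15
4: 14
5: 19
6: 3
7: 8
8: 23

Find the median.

5

Cumulative frequencies: 7, 22, 36, 55, 58, 66, 89
n = 89, so the median is the value in position (n+1)/2 = 45.
Position 45 falls at value 5.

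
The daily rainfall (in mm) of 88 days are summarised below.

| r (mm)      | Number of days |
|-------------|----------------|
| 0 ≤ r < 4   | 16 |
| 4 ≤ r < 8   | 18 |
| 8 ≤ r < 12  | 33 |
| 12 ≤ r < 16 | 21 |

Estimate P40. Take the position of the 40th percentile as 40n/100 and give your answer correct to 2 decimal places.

8.15

Cumulative frequencies: 16, 34, 67, 88
n = 88; position = 40n/100 = 35.2.
This falls in the class 8 ≤ r < 12: L = 8, F = 34, f = 33, h = 4.
40th percentile ≈ 8 + ((35.2 − 34) / 33) × 4 = 8.1455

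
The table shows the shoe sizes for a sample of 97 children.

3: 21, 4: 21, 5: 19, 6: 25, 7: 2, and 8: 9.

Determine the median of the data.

5

Cumulative frequencies: 21, 42, 61, 86, 88, 97
n = 97, so the median is the value in position (n+1)/2 = 49.
Position 49 falls at value 5.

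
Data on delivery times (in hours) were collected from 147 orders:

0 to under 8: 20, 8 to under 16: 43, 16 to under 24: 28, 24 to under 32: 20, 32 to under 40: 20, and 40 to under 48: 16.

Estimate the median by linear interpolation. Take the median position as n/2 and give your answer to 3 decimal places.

19.000

Cumulative frequencies: 20, 63, 91, 111, 131, 147
n = 147; position = n/2 = 73.5.
This falls in the class 16 to under 24: L = 16, F = 63, f = 28, h = 8.
Median ≈ 16 + ((73.5 − 63) / 28) × 8 = 19.0000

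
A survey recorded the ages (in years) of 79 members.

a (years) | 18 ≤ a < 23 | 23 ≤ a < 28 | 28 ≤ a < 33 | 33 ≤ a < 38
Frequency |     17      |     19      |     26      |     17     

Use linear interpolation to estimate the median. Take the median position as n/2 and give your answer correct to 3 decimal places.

28.673

Cumulative frequencies: 17, 36, 62, 79
n = 79; position = n/2 = 39.5.
This falls in the class 28 ≤ a < 33: L = 28, F = 36, f = 26, h = 5.
Median ≈ 28 + ((39.5 − 36) / 26) × 5 = 28.6731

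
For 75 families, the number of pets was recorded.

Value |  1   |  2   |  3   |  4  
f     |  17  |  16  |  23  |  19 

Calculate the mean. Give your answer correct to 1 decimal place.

Values: 1, 2, 3, 4
Σfx = 17×1 + 16×2 + 23×3 + 19×4 = 194
n = Σf = 75
Mean = 194 / 75 = 2.5867

2.6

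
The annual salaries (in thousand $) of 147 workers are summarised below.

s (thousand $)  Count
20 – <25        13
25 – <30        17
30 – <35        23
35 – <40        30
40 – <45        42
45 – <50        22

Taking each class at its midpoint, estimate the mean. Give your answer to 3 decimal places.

Midpoints: 22.5, 27.5, 32.5, 37.5, 42.5, 47.5
Σfm = 13×22.5 + 17×27.5 + 23×32.5 + 30×37.5 + 42×42.5 + 22×47.5 = 5462.5
n = Σf = 147
Mean = 5462.5 / 147 = 37.1599

37.160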